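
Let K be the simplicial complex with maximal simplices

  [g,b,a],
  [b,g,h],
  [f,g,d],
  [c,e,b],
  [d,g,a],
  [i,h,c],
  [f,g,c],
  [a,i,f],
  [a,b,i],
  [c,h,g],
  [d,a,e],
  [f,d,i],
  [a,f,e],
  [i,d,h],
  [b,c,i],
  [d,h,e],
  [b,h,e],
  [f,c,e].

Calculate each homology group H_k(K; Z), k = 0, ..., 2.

H_0 ≅ Z,  H_1 ≅ Z ⊕ Z/2Z,  H_2 = 0.

Take the total order a < b < c < d < e < f < g < h < i on the vertex set. Then K (dimension 2) consists of the simplices:

  0-simplices (9): a, b, c, d, e, f, g, h, i
  1-simplices (27): ab, ad, ae, af, ag, ai, bc, be, bg, bh, bi, ce, cf, cg, ch, ci, de, df, dg, dh, di, ef, eh, fg, fi, gh, hi
  2-simplices (18): abg, abi, ade, adg, aef, afi, bce, bci, beh, bgh, cef, cfg, cgh, chi, deh, dfg, dfi, dhi

giving chain groups C_0 ≅ Z^9, C_1 ≅ Z^27, C_2 ≅ Z^18.

The boundary map ∂_1: C_1 → C_0 is given by ∂[p,q] = [q] − [p]. For instance
  ∂de = e − d.
As a 9×27 matrix over Z this has rank 8, with invariant factors (1,1,1,1,1,1,1,1).

The boundary map ∂_2: C_2 → C_1 maps a triangle to the signed sum of its edges. For instance
  ∂bci = ci − bi + bc,
  ∂cfg = fg − cg + cf.
As a 27×18 matrix over Z this has rank 18, with invariant factors (1,1,1,1,1,1,1,1,1,1,1,1,1,1,1,1,1,2).

From H_k ≅ ker(∂_k) / im(∂_{k+1}) we obtain:

  H_0: rank C_0 − rank ∂_1 = 9 − 8 = 1, and the invariant factors of ∂_1 are all 1, so H_0 ≅ Z.
  H_1: rank ker ∂_1 − rank ∂_2 = (27 − 8) − 18 = 1, and ∂_2 has invariant factor 2 > 1, so H_1 ≅ Z ⊕ Z/2Z.
  H_2: rank ker ∂_2 − rank ∂_3 = (18 − 18) − 0 = 0, and there is no ∂_3, so H_2 ≅ 0.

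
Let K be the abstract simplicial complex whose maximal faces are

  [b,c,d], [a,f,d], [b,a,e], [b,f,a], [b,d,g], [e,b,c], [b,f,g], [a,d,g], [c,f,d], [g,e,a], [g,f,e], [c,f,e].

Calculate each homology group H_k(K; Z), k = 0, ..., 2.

We work with the vertex ordering a < b < c < d < e < f < g. The simplices of K, each written with vertices in increasing order, are:

  0-simplices (7): a, b, c, d, e, f, g
  1-simplices (18): ab, ad, ae, af, ag, bc, bd, be, bf, bg, cd, ce, cf, df, dg, ef, eg, fg
  2-simplices (12): abe, abf, adf, adg, aeg, bcd, bce, bdg, bfg, cdf, cef, efg

Hence C_0 ≅ Z^7, C_1 ≅ Z^18, C_2 ≅ Z^12.

The boundary map ∂_1: C_1 → C_0 is given by ∂[p,q] = [q] − [p].
The 7×18 boundary matrix has rank 6 and Smith normal form diag(1,1,1,1,1,1).

Boundary ∂_2: C_2 → C_1 maps a triangle to the signed sum of its edges. For instance
  ∂abe = be − ae + ab,
  ∂efg = fg − eg + ef.
This gives a 18×12 integer matrix of rank 12; reducing to Smith normal form yields diagonal entries (1,1,1,1,1,1,1,1,1,1,1,2).

Computing H_k = (kernel of ∂_k) / (image of ∂_{k+1}):

  H_0: rank C_0 − rank ∂_1 = 7 − 6 = 1, and the invariant factors of ∂_1 are all 1, so H_0 ≅ Z.
  H_1: rank ker ∂_1 − rank ∂_2 = (18 − 6) − 12 = 0, and ∂_2 has invariant factor 2 > 1, so H_1 ≅ Z/2Z.
  H_2: rank ker ∂_2 − rank ∂_3 = (12 − 12) − 0 = 0, and there is no ∂_3, so H_2 ≅ 0.

H_0 ≅ Z,  H_1 ≅ Z/2Z,  H_2 = 0.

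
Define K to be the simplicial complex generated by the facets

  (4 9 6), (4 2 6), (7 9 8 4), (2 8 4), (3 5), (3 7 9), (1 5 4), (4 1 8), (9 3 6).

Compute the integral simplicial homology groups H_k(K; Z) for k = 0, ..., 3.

H_0 = Z,  H_1 = Z,  H_2 = 0,  H_3 = 0.

Take the total order 1 < 2 < 3 < 4 < 5 < 6 < 7 < 8 < 9 on the vertex set. Then K (dimension 3) consists of the simplices:

  0-simplices (9): [1], [2], [3], [4], [5], [6], [7], [8], [9]
  1-simplices (19): [1,4], [1,5], [1,8], [2,4], [2,6], [2,8], [3,5], [3,6], [3,7], [3,9], [4,5], [4,6], [4,7], [4,8], [4,9], [6,9], [7,8], [7,9], [8,9]
  2-simplices (11): [1,4,5], [1,4,8], [2,4,6], [2,4,8], [3,6,9], [3,7,9], [4,6,9], [4,7,8], [4,7,9], [4,8,9], [7,8,9]
  3-simplices (1): [4,7,8,9]

so the chain groups are C_0 ≅ Z^9, C_1 ≅ Z^19, C_2 ≅ Z^11, C_3 ≅ Z^1.

Boundary ∂_1: C_1 → C_0 sends each edge [p,q] (with p < q) to q − p.
This gives a 9×19 integer matrix of rank 8; reducing to Smith normal form yields diagonal entries (1,1,1,1,1,1,1,1).

The boundary map ∂_2: C_2 → C_1 maps a triangle to the signed sum of its edges. For instance
  ∂[2,4,6] = [4,6] − [2,6] + [2,4],
  ∂[7,8,9] = [8,9] − [7,9] + [7,8].
The resulting 19×11 matrix has rank 10, and its Smith normal form has invariant factors (1,1,1,1,1,1,1,1,1,1).

∂_3: C_3 → C_2 sends each 3-simplex σ to the alternating sum Σ_i (−1)^i (σ with its i-th vertex removed). For instance
  ∂[4,7,8,9] = [7,8,9] − [4,8,9] + [4,7,9] − [4,7,8].
The resulting 11×1 matrix has rank 1, and its Smith normal form has invariant factors (1).

Now H_k = ker ∂_k / im ∂_{k+1}, so:

  H_0: rank C_0 − rank ∂_1 = 9 − 8 = 1, and the invariant factors of ∂_1 are all 1, so H_0 = Z.
  H_1: rank ker ∂_1 − rank ∂_2 = (19 − 8) − 10 = 1, and the invariant factors of ∂_2 are all 1, so H_1 = Z.
  H_2: rank ker ∂_2 − rank ∂_3 = (11 − 10) − 1 = 0, and the invariant factors of ∂_3 are all 1, so H_2 = 0.
  H_3: rank ker ∂_3 − rank ∂_4 = (1 − 1) − 0 = 0, and there is no ∂_4, so H_3 = 0.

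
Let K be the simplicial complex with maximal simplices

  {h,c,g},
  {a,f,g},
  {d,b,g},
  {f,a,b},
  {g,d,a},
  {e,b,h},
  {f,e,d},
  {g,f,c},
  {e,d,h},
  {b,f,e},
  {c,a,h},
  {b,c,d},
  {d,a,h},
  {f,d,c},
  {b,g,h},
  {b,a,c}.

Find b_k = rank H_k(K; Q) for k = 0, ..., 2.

We work with the vertex ordering a < b < c < d < e < f < g < h. The simplices of K, each written with vertices in increasing order, are:

  0-simplices (8): a, b, c, d, e, f, g, h
  1-simplices (24): ab, ac, ad, af, ag, ah, bc, bd, be, bf, bg, bh, cd, cf, cg, ch, de, df, dg, dh, ef, eh, fg, gh
  2-simplices (16): abc, abf, ach, adg, adh, afg, bcd, bdg, bef, beh, bgh, cdf, cfg, cgh, def, deh

so the chain groups are C_0 ≅ Z^8, C_1 ≅ Z^24, C_2 ≅ Z^16.

Boundary ∂_1: C_1 → C_0 is given by ∂[p,q] = [q] − [p]. For instance
  ∂bh = h − b.
The resulting 8×24 matrix has rank 7, and its Smith normal form has invariant factors (1,1,1,1,1,1,1).

The boundary map ∂_2: C_2 → C_1 maps a triangle to the signed sum of its edges. For instance
  ∂abf = bf − af + ab,
  ∂bcd = cd − bd + bc.
As a 24×16 matrix over Z this has rank 15, with invariant factors (1,1,1,1,1,1,1,1,1,1,1,1,1,1,1).

Now H_k = ker ∂_k / im ∂_{k+1}, so:

  H_0: rank C_0 − rank ∂_1 = 8 − 7 = 1, and the invariant factors of ∂_1 are all 1, so H_0 = Z.
  H_1: rank ker ∂_1 − rank ∂_2 = (24 − 7) − 15 = 2, and the invariant factors of ∂_2 are all 1, so H_1 = Z^2.
  H_2: rank ker ∂_2 − rank ∂_3 = (16 − 15) − 0 = 1, and there is no ∂_3, so H_2 = Z.

As a check, the Euler characteristic is 8 − 24 + 16 = 0, which agrees with 1 − 2 + 1 = 0.

Hence the Betti numbers are b_0 = 1, b_1 = 2, b_2 = 1.

b_0 = 1, b_1 = 2, b_2 = 1.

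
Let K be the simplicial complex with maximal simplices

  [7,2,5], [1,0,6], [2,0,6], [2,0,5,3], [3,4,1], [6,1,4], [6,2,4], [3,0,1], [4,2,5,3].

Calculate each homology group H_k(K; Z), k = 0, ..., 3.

H_0 ≅ Z,  H_1 = 0,  H_2 ≅ Z,  H_3 = 0.

K has 8 vertices, 18 edges, 14 triangles, 2 3-simplices.
rank ∂_0 = 0, rank ∂_1 = 7 ⇒ b_0 = 8 − 0 − 7 = 1; all invariant factors of ∂_1 are 1 so no torsion. So H_0 = Z.
rank ∂_1 = 7, rank ∂_2 = 11 ⇒ b_1 = 18 − 7 − 11 = 0; all invariant factors of ∂_2 are 1 so no torsion. So H_1 = 0.
rank ∂_2 = 11, rank ∂_3 = 2 ⇒ b_2 = 14 − 11 − 2 = 1; all invariant factors of ∂_3 are 1 so no torsion. So H_2 = Z.
rank ∂_3 = 2, rank ∂_4 = 0 ⇒ b_3 = 2 − 2 − 0 = 0. So H_3 = 0.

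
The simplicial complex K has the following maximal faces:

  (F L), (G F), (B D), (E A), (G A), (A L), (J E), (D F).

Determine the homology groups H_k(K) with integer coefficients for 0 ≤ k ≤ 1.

K has 8 vertices, 8 edges.
rank ∂_0 = 0, rank ∂_1 = 7 ⇒ b_0 = 8 − 0 − 7 = 1; all invariant factors of ∂_1 are 1 so no torsion. So H_0 = Z.
rank ∂_1 = 7, rank ∂_2 = 0 ⇒ b_1 = 8 − 7 − 0 = 1. So H_1 = Z.

H_0 = Z,  H_1 = Z.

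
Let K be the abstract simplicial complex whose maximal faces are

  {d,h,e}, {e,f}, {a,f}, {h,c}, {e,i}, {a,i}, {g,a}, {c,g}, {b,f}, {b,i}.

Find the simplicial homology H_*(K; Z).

H_0 ≅ Z,  H_1 ≅ Z^3,  H_2 = 0.

K has 9 vertices, 12 edges, 1 triangle.
rank ∂_0 = 0, rank ∂_1 = 8 ⇒ b_0 = 9 − 0 − 8 = 1; all invariant factors of ∂_1 are 1 so no torsion. So H_0 ≅ Z.
rank ∂_1 = 8, rank ∂_2 = 1 ⇒ b_1 = 12 − 8 − 1 = 3; all invariant factors of ∂_2 are 1 so no torsion. So H_1 ≅ Z^3.
rank ∂_2 = 1, rank ∂_3 = 0 ⇒ b_2 = 1 − 1 − 0 = 0. So H_2 ≅ 0.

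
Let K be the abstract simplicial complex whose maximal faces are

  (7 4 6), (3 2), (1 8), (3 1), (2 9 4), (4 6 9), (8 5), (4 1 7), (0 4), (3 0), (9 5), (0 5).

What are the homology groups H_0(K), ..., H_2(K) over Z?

H_0 = Z,  H_1 = Z^4,  H_2 = 0.

Take the total order 0 < 1 < 2 < 3 < 4 < 5 < 6 < 7 < 8 < 9 on the vertex set. Then K (dimension 2) consists of the simplices:

  0-simplices (10): [0], [1], [2], [3], [4], [5], [6], [7], [8], [9]
  1-simplices (17): [0,3], [0,4], [0,5], [1,3], [1,4], [1,7], [1,8], [2,3], [2,4], [2,9], [4,6], [4,7], [4,9], [5,8], [5,9], [6,7], [6,9]
  2-simplices (4): [1,4,7], [2,4,9], [4,6,7], [4,6,9]

Hence C_0 ≅ Z^10, C_1 ≅ Z^17, C_2 ≅ Z^4.

Boundary ∂_1: C_1 → C_0 sends each edge [p,q] (with p < q) to q − p. For instance
  ∂[4,9] = [9] − [4].
This gives a 10×17 integer matrix of rank 9; reducing to Smith normal form yields diagonal entries (1,1,1,1,1,1,1,1,1).

∂_2: C_2 → C_1 sends each 2-simplex [p,q,r] to [q,r] − [p,r] + [p,q]. For instance
  ∂[1,4,7] = [4,7] − [1,7] + [1,4],
  ∂[4,6,7] = [6,7] − [4,7] + [4,6].
The 17×4 boundary matrix has rank 4 and Smith normal form diag(1,1,1,1).

From H_k ≅ ker(∂_k) / im(∂_{k+1}) we obtain:

  H_0: rank C_0 − rank ∂_1 = 10 − 9 = 1, and the invariant factors of ∂_1 are all 1, so H_0 = Z.
  H_1: rank ker ∂_1 − rank ∂_2 = (17 − 9) − 4 = 4, and the invariant factors of ∂_2 are all 1, so H_1 = Z^4.
  H_2: rank ker ∂_2 − rank ∂_3 = (4 − 4) − 0 = 0, and there is no ∂_3, so H_2 = 0.

As a check, the Euler characteristic is 10 − 17 + 4 = -3, which agrees with 1 − 4 + 0 = -3.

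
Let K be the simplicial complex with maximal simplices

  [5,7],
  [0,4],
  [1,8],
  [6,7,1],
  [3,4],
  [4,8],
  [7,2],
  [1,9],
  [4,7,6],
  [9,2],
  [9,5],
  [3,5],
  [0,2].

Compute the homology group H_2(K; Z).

We work with the vertex ordering 0 < 1 < 2 < 3 < 4 < 5 < 6 < 7 < 8 < 9. The simplices of K, each written with vertices in increasing order, are:

  0-simplices (10): [0], [1], [2], [3], [4], [5], [6], [7], [8], [9]
  1-simplices (16): [0,2], [0,4], [1,6], [1,7], [1,8], [1,9], [2,7], [2,9], [3,4], [3,5], [4,6], [4,7], [4,8], [5,7], [5,9], [6,7]
  2-simplices (2): [1,6,7], [4,6,7]

giving chain groups C_0 ≅ Z^10, C_1 ≅ Z^16, C_2 ≅ Z^2.

Boundary ∂_1: C_1 → C_0 is given by ∂[p,q] = [q] − [p]. For instance
  ∂[5,7] = [7] − [5].
The resulting 10×16 matrix has rank 9, and its Smith normal form has invariant factors (1,1,1,1,1,1,1,1,1).

∂_2: C_2 → C_1 sends each 2-simplex [p,q,r] to [q,r] − [p,r] + [p,q]. For instance
  ∂[4,6,7] = [6,7] − [4,7] + [4,6],
  ∂[1,6,7] = [6,7] − [1,7] + [1,6].
This gives a 16×2 integer matrix of rank 2; reducing to Smith normal form yields diagonal entries (1,1).

Now H_k = ker ∂_k / im ∂_{k+1}, so:

  H_2: rank ker ∂_2 − rank ∂_3 = (2 − 2) − 0 = 0, and there is no ∂_3, so H_2 = 0.

H_2 = 0.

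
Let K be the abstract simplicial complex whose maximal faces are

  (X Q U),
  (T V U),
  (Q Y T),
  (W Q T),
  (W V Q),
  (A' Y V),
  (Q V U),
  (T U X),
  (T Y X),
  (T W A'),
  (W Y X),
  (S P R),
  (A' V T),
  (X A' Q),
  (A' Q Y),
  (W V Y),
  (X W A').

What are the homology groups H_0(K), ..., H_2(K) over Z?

H_0 = Z^2,  H_1 = Z^2,  H_2 = Z.

Take the total order P < Q < R < S < T < U < V < W < X < Y < A' on the vertex set. Then K (dimension 2) consists of the simplices:

  0-simplices (11): [P], [Q], [R], [S], [T], [U], [V], [W], [X], [Y], [A']
  1-simplices (27): (27 of them)
  2-simplices (17): [P,R,S], [Q,T,W], [Q,T,Y], [Q,U,V], [Q,U,X], [Q,V,W], [Q,X,A'], [Q,Y,A'], [T,U,V], [T,U,X], [T,V,A'], [T,W,A'], [T,X,Y], [V,W,Y], [V,Y,A'], [W,X,Y], [W,X,A']

Hence C_0 ≅ Z^11, C_1 ≅ Z^27, C_2 ≅ Z^17.

Boundary ∂_1: C_1 → C_0 sends each edge [p,q] (with p < q) to q − p.
The 11×27 boundary matrix has rank 9 and Smith normal form diag(1,1,1,1,1,1,1,1,1).

∂_2: C_2 → C_1 maps a triangle to the signed sum of its edges. For instance
  ∂[T,V,A'] = [V,A'] − [T,A'] + [T,V],
  ∂[T,X,Y] = [X,Y] − [T,Y] + [T,X].
As a 27×17 matrix over Z this has rank 16, with invariant factors (1,1,1,1,1,1,1,1,1,1,1,1,1,1,1,1).

Computing H_k = (kernel of ∂_k) / (image of ∂_{k+1}):

  H_0: rank C_0 − rank ∂_1 = 11 − 9 = 2, and the invariant factors of ∂_1 are all 1, so H_0 ≅ Z^2.
  H_1: rank ker ∂_1 − rank ∂_2 = (27 − 9) − 16 = 2, and the invariant factors of ∂_2 are all 1, so H_1 ≅ Z^2.
  H_2: rank ker ∂_2 − rank ∂_3 = (17 − 16) − 0 = 1, and there is no ∂_3, so H_2 ≅ Z.

As a check, the Euler characteristic is 11 − 27 + 17 = 1, which agrees with 2 − 2 + 1 = 1.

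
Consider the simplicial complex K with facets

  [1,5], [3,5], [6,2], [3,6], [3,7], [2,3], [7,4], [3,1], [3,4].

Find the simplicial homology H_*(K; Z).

Take the total order 1 < 2 < 3 < 4 < 5 < 6 < 7 on the vertex set. Then K (dimension 1) consists of the simplices:

  0-simplices (7): [1], [2], [3], [4], [5], [6], [7]
  1-simplices (9): [1,3], [1,5], [2,3], [2,6], [3,4], [3,5], [3,6], [3,7], [4,7]

giving chain groups C_0 ≅ Z^7, C_1 ≅ Z^9.

The boundary map ∂_1: C_1 → C_0 maps an edge to its endpoints' difference, ∂[p,q] = q − p. For instance
  ∂[3,7] = [7] − [3].
As a 7×9 matrix over Z this has rank 6, with invariant factors (1,1,1,1,1,1).

Now H_k = ker ∂_k / im ∂_{k+1}, so:

  H_0: rank C_0 − rank ∂_1 = 7 − 6 = 1, and the invariant factors of ∂_1 are all 1, so H_0 = Z.
  H_1: rank ker ∂_1 − rank ∂_2 = (9 − 6) − 0 = 3, and there is no ∂_2, so H_1 = Z^3.

As a check, the Euler characteristic is 7 − 9 = -2, which agrees with 1 − 3 = -2.

H_0 = Z,  H_1 = Z^3.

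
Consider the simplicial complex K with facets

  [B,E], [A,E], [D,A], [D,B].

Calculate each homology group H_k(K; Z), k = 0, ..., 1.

Order the vertices as A < B < D < E. Listing each simplex with vertices in this order, K has dimension 1 with simplices:

  0-simplices (4): A, B, D, E
  1-simplices (4): AD, AE, BD, BE

Hence C_0 ≅ Z^4, C_1 ≅ Z^4.

The boundary map ∂_1: C_1 → C_0 is given by ∂[p,q] = [q] − [p].
The resulting 4×4 matrix has rank 3, and its Smith normal form has invariant factors (1,1,1).

Computing H_k = (kernel of ∂_k) / (image of ∂_{k+1}):

  H_0: rank C_0 − rank ∂_1 = 4 − 3 = 1, and the invariant factors of ∂_1 are all 1, so H_0 ≅ Z.
  H_1: rank ker ∂_1 − rank ∂_2 = (4 − 3) − 0 = 1, and there is no ∂_2, so H_1 ≅ Z.

H_0 ≅ Z,  H_1 ≅ Z.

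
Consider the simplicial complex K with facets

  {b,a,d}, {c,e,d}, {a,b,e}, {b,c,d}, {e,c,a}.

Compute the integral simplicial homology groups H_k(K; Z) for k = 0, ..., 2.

H_0 = Z,  H_1 = Z,  H_2 = 0.

We work with the vertex ordering a < b < c < d < e. The simplices of K, each written with vertices in increasing order, are:

  0-simplices (5): a, b, c, d, e
  1-simplices (10): ab, ac, ad, ae, bc, bd, be, cd, ce, de
  2-simplices (5): abd, abe, ace, bcd, cde

Hence C_0 ≅ Z^5, C_1 ≅ Z^10, C_2 ≅ Z^5.

∂_1: C_1 → C_0 maps an edge to its endpoints' difference, ∂[p,q] = q − p.
The resulting 5×10 matrix has rank 4, and its Smith normal form has invariant factors (1,1,1,1).

Boundary ∂_2: C_2 → C_1 sends each 2-simplex [p,q,r] to [q,r] − [p,r] + [p,q]. For instance
  ∂cde = de − ce + cd,
  ∂abe = be − ae + ab.
As a 10×5 matrix over Z this has rank 5, with invariant factors (1,1,1,1,1).

Reading off H_k = ker ∂_k / im ∂_{k+1}:

  H_0: rank C_0 − rank ∂_1 = 5 − 4 = 1, and the invariant factors of ∂_1 are all 1, so H_0 = Z.
  H_1: rank ker ∂_1 − rank ∂_2 = (10 − 4) − 5 = 1, and the invariant factors of ∂_2 are all 1, so H_1 = Z.
  H_2: rank ker ∂_2 − rank ∂_3 = (5 − 5) − 0 = 0, and there is no ∂_3, so H_2 = 0.

(K is a triangulation of the Möbius band.)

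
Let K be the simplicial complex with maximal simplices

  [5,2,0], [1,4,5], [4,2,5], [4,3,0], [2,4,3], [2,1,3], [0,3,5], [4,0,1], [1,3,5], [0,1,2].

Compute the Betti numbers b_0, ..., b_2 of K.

K has 6 vertices, 15 edges, 10 triangles.
rank ∂_0 = 0, rank ∂_1 = 5 ⇒ b_0 = 6 − 0 − 5 = 1; all invariant factors of ∂_1 are 1 so no torsion. So H_0 = Z.
rank ∂_1 = 5, rank ∂_2 = 10 ⇒ b_1 = 15 − 5 − 10 = 0; ∂_2 has invariant factor(s) [2] giving torsion. So H_1 = Z_2.
rank ∂_2 = 10, rank ∂_3 = 0 ⇒ b_2 = 10 − 10 − 0 = 0. So H_2 = 0.

b_0 = 1, b_1 = 0, b_2 = 0.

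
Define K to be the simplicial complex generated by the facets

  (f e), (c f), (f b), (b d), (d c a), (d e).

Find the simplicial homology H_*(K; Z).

H_0 ≅ Z,  H_1 ≅ Z^2,  H_2 = 0.

K has 6 vertices, 8 edges, 1 triangle.
rank ∂_0 = 0, rank ∂_1 = 5 ⇒ b_0 = 6 − 0 − 5 = 1; all invariant factors of ∂_1 are 1 so no torsion. So H_0 = Z.
rank ∂_1 = 5, rank ∂_2 = 1 ⇒ b_1 = 8 − 5 − 1 = 2; all invariant factors of ∂_2 are 1 so no torsion. So H_1 = Z^2.
rank ∂_2 = 1, rank ∂_3 = 0 ⇒ b_2 = 1 − 1 − 0 = 0. So H_2 = 0.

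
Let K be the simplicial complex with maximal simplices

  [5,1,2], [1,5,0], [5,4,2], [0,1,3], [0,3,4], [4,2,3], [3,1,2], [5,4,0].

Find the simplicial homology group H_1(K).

We work with the vertex ordering 0 < 1 < 2 < 3 < 4 < 5. The simplices of K, each written with vertices in increasing order, are:

  0-simplices (6): [0], [1], [2], [3], [4], [5]
  1-simplices (12): [0,1], [0,3], [0,4], [0,5], [1,2], [1,3], [1,5], [2,3], [2,4], [2,5], [3,4], [4,5]
  2-simplices (8): [0,1,3], [0,1,5], [0,3,4], [0,4,5], [1,2,3], [1,2,5], [2,3,4], [2,4,5]

giving chain groups C_0 ≅ Z^6, C_1 ≅ Z^12, C_2 ≅ Z^8.

The boundary map ∂_1: C_1 → C_0 sends each edge [p,q] (with p < q) to q − p. For instance
  ∂[2,4] = [4] − [2].
As a 6×12 matrix over Z this has rank 5, with invariant factors (1,1,1,1,1).

∂_2: C_2 → C_1 sends each 2-simplex [p,q,r] to [q,r] − [p,r] + [p,q]. For instance
  ∂[1,2,3] = [2,3] − [1,3] + [1,2],
  ∂[1,2,5] = [2,5] − [1,5] + [1,2].
As a 12×8 matrix over Z this has rank 7, with invariant factors (1,1,1,1,1,1,1).

Reading off H_k = ker ∂_k / im ∂_{k+1}:

  H_1: rank ker ∂_1 − rank ∂_2 = (12 − 5) − 7 = 0, and the invariant factors of ∂_2 are all 1, so H_1 = 0.

H_1 ≅ 0.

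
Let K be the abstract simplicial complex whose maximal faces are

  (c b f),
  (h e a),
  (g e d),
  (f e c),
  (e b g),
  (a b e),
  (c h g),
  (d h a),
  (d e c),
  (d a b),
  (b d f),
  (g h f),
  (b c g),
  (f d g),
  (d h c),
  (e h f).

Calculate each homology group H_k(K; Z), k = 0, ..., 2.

H_0 ≅ Z,  H_1 ≅ Z^2,  H_2 ≅ Z.

Take the total order a < b < c < d < e < f < g < h on the vertex set. Then K (dimension 2) consists of the simplices:

  0-simplices (8): a, b, c, d, e, f, g, h
  1-simplices (24): ab, ad, ae, ah, bc, bd, be, bf, bg, cd, ce, cf, cg, ch, de, df, dg, dh, ef, eg, eh, fg, fh, gh
  2-simplices (16): abd, abe, adh, aeh, bcf, bcg, bdf, beg, cde, cdh, cef, cgh, deg, dfg, efh, fgh

giving chain groups C_0 ≅ Z^8, C_1 ≅ Z^24, C_2 ≅ Z^16.

∂_1: C_1 → C_0 maps an edge to its endpoints' difference, ∂[p,q] = q − p.
The 8×24 boundary matrix has rank 7 and Smith normal form diag(1,1,1,1,1,1,1).

∂_2: C_2 → C_1 acts by ∂[p,q,r] = [q,r] − [p,r] + [p,q]. For instance
  ∂adh = dh − ah + ad,
  ∂bcf = cf − bf + bc.
The resulting 24×16 matrix has rank 15, and its Smith normal form has invariant factors (1,1,1,1,1,1,1,1,1,1,1,1,1,1,1).

From H_k ≅ ker(∂_k) / im(∂_{k+1}) we obtain:

  H_0: rank C_0 − rank ∂_1 = 8 − 7 = 1, and the invariant factors of ∂_1 are all 1, so H_0 ≅ Z.
  H_1: rank ker ∂_1 − rank ∂_2 = (24 − 7) − 15 = 2, and the invariant factors of ∂_2 are all 1, so H_1 ≅ Z^2.
  H_2: rank ker ∂_2 − rank ∂_3 = (16 − 15) − 0 = 1, and there is no ∂_3, so H_2 ≅ Z.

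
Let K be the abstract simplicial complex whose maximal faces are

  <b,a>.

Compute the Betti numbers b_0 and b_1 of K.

b_0 = 1, b_1 = 0.

Take the total order a < b on the vertex set. Then K (dimension 1) consists of the simplices:

  0-simplices (2): a, b
  1-simplices (1): ab

Hence C_0 ≅ Z^2, C_1 ≅ Z^1.

The boundary map ∂_1: C_1 → C_0 sends each edge [p,q] (with p < q) to q − p. For instance
  ∂ab = b − a.
The resulting 2×1 matrix has rank 1, and its Smith normal form has invariant factors (1).

Now H_k = ker ∂_k / im ∂_{k+1}, so:

  H_0: rank C_0 − rank ∂_1 = 2 − 1 = 1, and the invariant factors of ∂_1 are all 1, so H_0 ≅ Z.
  H_1: rank ker ∂_1 − rank ∂_2 = (1 − 1) − 0 = 0, and there is no ∂_2, so H_1 ≅ 0.

(K is a triangulation of the 1-simplex.)

Hence the Betti numbers are b_0 = 1, b_1 = 0.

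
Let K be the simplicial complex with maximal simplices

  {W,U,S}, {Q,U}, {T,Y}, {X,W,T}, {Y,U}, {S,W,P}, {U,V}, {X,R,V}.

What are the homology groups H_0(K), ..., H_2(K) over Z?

H_0 = Z,  H_1 = Z^2,  H_2 = 0.

Fix the vertex order P < Q < R < S < T < U < V < W < X < Y and write every simplex with vertices in increasing order. Then dim K = 2 and the simplices of K are:

  0-simplices (10): P, Q, R, S, T, U, V, W, X, Y
  1-simplices (15): PS, PW, QU, RV, RX, SU, SW, TW, TX, TY, UV, UW, UY, VX, WX
  2-simplices (4): PSW, RVX, SUW, TWX

so the chain groups are C_0 ≅ Z^10, C_1 ≅ Z^15, C_2 ≅ Z^4.

The boundary map ∂_1: C_1 → C_0 maps an edge to its endpoints' difference, ∂[p,q] = q − p.
The resulting 10×15 matrix has rank 9, and its Smith normal form has invariant factors (1,1,1,1,1,1,1,1,1).

∂_2: C_2 → C_1 sends each 2-simplex [p,q,r] to [q,r] − [p,r] + [p,q]. For instance
  ∂SUW = UW − SW + SU,
  ∂PSW = SW − PW + PS.
The resulting 15×4 matrix has rank 4, and its Smith normal form has invariant factors (1,1,1,1).

From H_k ≅ ker(∂_k) / im(∂_{k+1}) we obtain:

  H_0: rank C_0 − rank ∂_1 = 10 − 9 = 1, and the invariant factors of ∂_1 are all 1, so H_0 = Z.
  H_1: rank ker ∂_1 − rank ∂_2 = (15 − 9) − 4 = 2, and the invariant factors of ∂_2 are all 1, so H_1 = Z^2.
  H_2: rank ker ∂_2 − rank ∂_3 = (4 − 4) − 0 = 0, and there is no ∂_3, so H_2 = 0.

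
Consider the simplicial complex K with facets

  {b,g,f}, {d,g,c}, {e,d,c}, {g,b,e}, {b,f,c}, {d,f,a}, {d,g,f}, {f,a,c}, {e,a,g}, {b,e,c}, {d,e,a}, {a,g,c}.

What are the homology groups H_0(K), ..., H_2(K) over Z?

Take the total order a < b < c < d < e < f < g on the vertex set. Then K (dimension 2) consists of the simplices:

  0-simplices (7): a, b, c, d, e, f, g
  1-simplices (18): ac, ad, ae, af, ag, bc, be, bf, bg, cd, ce, cf, cg, de, df, dg, eg, fg
  2-simplices (12): acf, acg, ade, adf, aeg, bce, bcf, beg, bfg, cde, cdg, dfg

Hence C_0 ≅ Z^7, C_1 ≅ Z^18, C_2 ≅ Z^12.

The boundary map ∂_1: C_1 → C_0 sends each edge [p,q] (with p < q) to q − p. For instance
  ∂af = f − a.
The resulting 7×18 matrix has rank 6, and its Smith normal form has invariant factors (1,1,1,1,1,1).

∂_2: C_2 → C_1 acts by ∂[p,q,r] = [q,r] − [p,r] + [p,q]. For instance
  ∂cdg = dg − cg + cd,
  ∂aeg = eg − ag + ae.
This gives a 18×12 integer matrix of rank 12; reducing to Smith normal form yields diagonal entries (1,1,1,1,1,1,1,1,1,1,1,2).

Computing H_k = (kernel of ∂_k) / (image of ∂_{k+1}):

  H_0: rank C_0 − rank ∂_1 = 7 − 6 = 1, and the invariant factors of ∂_1 are all 1, so H_0 = Z.
  H_1: rank ker ∂_1 − rank ∂_2 = (18 − 6) − 12 = 0, and ∂_2 has invariant factor 2 > 1, so H_1 = Z/2.
  H_2: rank ker ∂_2 − rank ∂_3 = (12 − 12) − 0 = 0, and there is no ∂_3, so H_2 = 0.

(K is a triangulation of the real projective plane RP^2.)

H_0 ≅ Z,  H_1 ≅ Z/2,  H_2 = 0.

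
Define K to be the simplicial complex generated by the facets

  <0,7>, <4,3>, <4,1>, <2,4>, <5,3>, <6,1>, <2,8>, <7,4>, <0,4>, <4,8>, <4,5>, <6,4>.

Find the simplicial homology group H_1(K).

K has 9 vertices, 12 edges.
rank ∂_1 = 8, rank ∂_2 = 0 ⇒ b_1 = 12 − 8 − 0 = 4. So H_1 ≅ Z^4.

H_1 = Z^4.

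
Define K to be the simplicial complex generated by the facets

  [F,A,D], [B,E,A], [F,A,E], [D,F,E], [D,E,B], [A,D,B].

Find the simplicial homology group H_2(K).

Take the total order A < B < D < E < F on the vertex set. Then K (dimension 2) consists of the simplices:

  0-simplices (5): A, B, D, E, F
  1-simplices (9): AB, AD, AE, AF, BD, BE, DE, DF, EF
  2-simplices (6): ABD, ABE, ADF, AEF, BDE, DEF

so the chain groups are C_0 ≅ Z^5, C_1 ≅ Z^9, C_2 ≅ Z^6.

The boundary map ∂_1: C_1 → C_0 is given by ∂[p,q] = [q] − [p]. For instance
  ∂EF = F − E.
The 5×9 boundary matrix has rank 4 and Smith normal form diag(1,1,1,1).

The boundary map ∂_2: C_2 → C_1 maps a triangle to the signed sum of its edges. For instance
  ∂ABD = BD − AD + AB,
  ∂DEF = EF − DF + DE.
As a 9×6 matrix over Z this has rank 5, with invariant factors (1,1,1,1,1).

From H_k ≅ ker(∂_k) / im(∂_{k+1}) we obtain:

  H_2: rank ker ∂_2 − rank ∂_3 = (6 − 5) − 0 = 1, and there is no ∂_3, so H_2 ≅ Z.

H_2 ≅ Z.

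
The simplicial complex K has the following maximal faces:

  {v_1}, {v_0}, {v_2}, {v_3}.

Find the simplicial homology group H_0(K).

H_0 ≅ Z^4.

Order the vertices as v_0 < v_1 < v_2 < v_3. Listing each simplex with vertices in this order, K has dimension 0 with simplices:

  0-simplices (4): [v_0], [v_1], [v_2], [v_3]

so the chain groups are C_0 ≅ Z^4.

Computing H_k = (kernel of ∂_k) / (image of ∂_{k+1}):

  H_0: rank C_0 − rank ∂_1 = 4 − 0 = 4, and there is no ∂_1, so H_0 = Z^4.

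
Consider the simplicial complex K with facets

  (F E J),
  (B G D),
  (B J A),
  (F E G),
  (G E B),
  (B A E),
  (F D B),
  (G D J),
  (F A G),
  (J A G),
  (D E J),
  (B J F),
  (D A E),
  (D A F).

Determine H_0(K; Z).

H_0 = Z.

Order the vertices as A < B < D < E < F < G < J. Listing each simplex with vertices in this order, K has dimension 2 with simplices:

  0-simplices (7): A, B, D, E, F, G, J
  1-simplices (21): AB, AD, AE, AF, AG, AJ, BD, BE, BF, BG, BJ, DE, DF, DG, DJ, EF, EG, EJ, FG, FJ, GJ
  2-simplices (14): ABE, ABJ, ADE, ADF, AFG, AGJ, BDF, BDG, BEG, BFJ, DEJ, DGJ, EFG, EFJ

Hence C_0 ≅ Z^7, C_1 ≅ Z^21, C_2 ≅ Z^14.

∂_1: C_1 → C_0 sends each edge [p,q] (with p < q) to q − p. For instance
  ∂BF = F − B.
This gives a 7×21 integer matrix of rank 6; reducing to Smith normal form yields diagonal entries (1,1,1,1,1,1).

Boundary ∂_2: C_2 → C_1 sends each 2-simplex [p,q,r] to [q,r] − [p,r] + [p,q]. For instance
  ∂EFJ = FJ − EJ + EF,
  ∂AFG = FG − AG + AF.
The 21×14 boundary matrix has rank 13 and Smith normal form diag(1,1,1,1,1,1,1,1,1,1,1,1,1).

Reading off H_k = ker ∂_k / im ∂_{k+1}:

  H_0: rank C_0 − rank ∂_1 = 7 − 6 = 1, and the invariant factors of ∂_1 are all 1, so H_0 ≅ Z.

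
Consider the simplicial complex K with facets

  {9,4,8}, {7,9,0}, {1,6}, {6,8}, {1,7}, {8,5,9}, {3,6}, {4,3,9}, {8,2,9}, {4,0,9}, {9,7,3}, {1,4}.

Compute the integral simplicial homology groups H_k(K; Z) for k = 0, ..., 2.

H_0 ≅ Z,  H_1 ≅ Z^3,  H_2 = 0.

Fix the vertex order 0 < 1 < 2 < 3 < 4 < 5 < 6 < 7 < 8 < 9 and write every simplex with vertices in increasing order. Then dim K = 2 and the simplices of K are:

  0-simplices (10): [0], [1], [2], [3], [4], [5], [6], [7], [8], [9]
  1-simplices (19): [0,4], [0,7], [0,9], [1,4], [1,6], [1,7], [2,8], [2,9], [3,4], [3,6], [3,7], [3,9], [4,8], [4,9], [5,8], [5,9], [6,8], [7,9], [8,9]
  2-simplices (7): [0,4,9], [0,7,9], [2,8,9], [3,4,9], [3,7,9], [4,8,9], [5,8,9]

so the chain groups are C_0 ≅ Z^10, C_1 ≅ Z^19, C_2 ≅ Z^7.

∂_1: C_1 → C_0 is given by ∂[p,q] = [q] − [p]. For instance
  ∂[0,9] = [9] − [0].
The resulting 10×19 matrix has rank 9, and its Smith normal form has invariant factors (1,1,1,1,1,1,1,1,1).

The boundary map ∂_2: C_2 → C_1 sends each 2-simplex [p,q,r] to [q,r] − [p,r] + [p,q]. For instance
  ∂[4,8,9] = [8,9] − [4,9] + [4,8],
  ∂[3,4,9] = [4,9] − [3,9] + [3,4].
As a 19×7 matrix over Z this has rank 7, with invariant factors (1,1,1,1,1,1,1).

Computing H_k = (kernel of ∂_k) / (image of ∂_{k+1}):

  H_0: rank C_0 − rank ∂_1 = 10 − 9 = 1, and the invariant factors of ∂_1 are all 1, so H_0 = Z.
  H_1: rank ker ∂_1 − rank ∂_2 = (19 − 9) − 7 = 3, and the invariant factors of ∂_2 are all 1, so H_1 = Z^3.
  H_2: rank ker ∂_2 − rank ∂_3 = (7 − 7) − 0 = 0, and there is no ∂_3, so H_2 = 0.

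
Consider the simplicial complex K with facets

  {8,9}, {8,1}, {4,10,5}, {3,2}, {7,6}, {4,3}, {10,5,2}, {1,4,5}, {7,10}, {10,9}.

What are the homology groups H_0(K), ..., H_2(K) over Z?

H_0 = Z,  H_1 = Z^2,  H_2 = 0.

Fix the vertex order 1 < 2 < 3 < 4 < 5 < 6 < 7 < 8 < 9 < 10 and write every simplex with vertices in increasing order. Then dim K = 2 and the simplices of K are:

  0-simplices (10): [1], [2], [3], [4], [5], [6], [7], [8], [9], [10]
  1-simplices (14): [1,4], [1,5], [1,8], [2,3], [2,5], [2,10], [3,4], [4,5], [4,10], [5,10], [6,7], [7,10], [8,9], [9,10]
  2-simplices (3): [1,4,5], [2,5,10], [4,5,10]

Hence C_0 ≅ Z^10, C_1 ≅ Z^14, C_2 ≅ Z^3.

∂_1: C_1 → C_0 maps an edge to its endpoints' difference, ∂[p,q] = q − p. For instance
  ∂[4,5] = [5] − [4].
The resulting 10×14 matrix has rank 9, and its Smith normal form has invariant factors (1,1,1,1,1,1,1,1,1).

The boundary map ∂_2: C_2 → C_1 sends each 2-simplex [p,q,r] to [q,r] − [p,r] + [p,q]. For instance
  ∂[2,5,10] = [5,10] − [2,10] + [2,5],
  ∂[4,5,10] = [5,10] − [4,10] + [4,5].
The resulting 14×3 matrix has rank 3, and its Smith normal form has invariant factors (1,1,1).

From H_k ≅ ker(∂_k) / im(∂_{k+1}) we obtain:

  H_0: rank C_0 − rank ∂_1 = 10 − 9 = 1, and the invariant factors of ∂_1 are all 1, so H_0 = Z.
  H_1: rank ker ∂_1 − rank ∂_2 = (14 − 9) − 3 = 2, and the invariant factors of ∂_2 are all 1, so H_1 = Z^2.
  H_2: rank ker ∂_2 − rank ∂_3 = (3 − 3) − 0 = 0, and there is no ∂_3, so H_2 = 0.

As a check, the Euler characteristic is 10 − 14 + 3 = -1, which agrees with 1 − 2 + 0 = -1.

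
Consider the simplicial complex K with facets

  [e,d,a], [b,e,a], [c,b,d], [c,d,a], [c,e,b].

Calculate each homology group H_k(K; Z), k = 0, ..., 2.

K has 5 vertices, 10 edges, 5 triangles.
rank ∂_0 = 0, rank ∂_1 = 4 ⇒ b_0 = 5 − 0 − 4 = 1; all invariant factors of ∂_1 are 1 so no torsion. So H_0 = Z.
rank ∂_1 = 4, rank ∂_2 = 5 ⇒ b_1 = 10 − 4 − 5 = 1; all invariant factors of ∂_2 are 1 so no torsion. So H_1 = Z.
rank ∂_2 = 5, rank ∂_3 = 0 ⇒ b_2 = 5 − 5 − 0 = 0. So H_2 = 0.

H_0 ≅ Z,  H_1 ≅ Z,  H_2 = 0.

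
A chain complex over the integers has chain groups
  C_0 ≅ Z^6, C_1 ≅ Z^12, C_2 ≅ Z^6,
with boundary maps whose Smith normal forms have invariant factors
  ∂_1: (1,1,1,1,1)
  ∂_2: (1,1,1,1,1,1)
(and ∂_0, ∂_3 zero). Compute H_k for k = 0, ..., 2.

H_0: b_0 = 6 − 0 − 5 = 1; torsion from ∂_1 factors > 1: none. So H_0 ≅ Z.
H_1: b_1 = 12 − 5 − 6 = 1; torsion from ∂_2 factors > 1: none. So H_1 ≅ Z.
H_2: b_2 = 6 − 6 − 0 = 0; torsion from ∂_3 factors > 1: none. So H_2 ≅ 0.

H_0 ≅ Z,  H_1 ≅ Z,  H_2 = 0.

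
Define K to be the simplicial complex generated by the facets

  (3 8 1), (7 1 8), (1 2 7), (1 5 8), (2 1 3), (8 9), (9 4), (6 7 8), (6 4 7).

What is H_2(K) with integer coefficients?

K has 9 vertices, 16 edges, 7 triangles.
rank ∂_2 = 7, rank ∂_3 = 0 ⇒ b_2 = 7 − 7 − 0 = 0. So H_2 ≅ 0.

H_2 ≅ 0.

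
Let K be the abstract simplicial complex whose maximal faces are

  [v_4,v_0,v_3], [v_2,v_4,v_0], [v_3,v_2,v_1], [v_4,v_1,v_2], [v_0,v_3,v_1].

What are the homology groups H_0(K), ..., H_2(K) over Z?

H_0 = Z,  H_1 = Z,  H_2 = 0.

We work with the vertex ordering v_0 < v_1 < v_2 < v_3 < v_4. The simplices of K, each written with vertices in increasing order, are:

  0-simplices (5): [v_0], [v_1], [v_2], [v_3], [v_4]
  1-simplices (10): [v_0,v_1], [v_0,v_2], [v_0,v_3], [v_0,v_4], [v_1,v_2], [v_1,v_3], [v_1,v_4], [v_2,v_3], [v_2,v_4], [v_3,v_4]
  2-simplices (5): [v_0,v_1,v_3], [v_0,v_2,v_4], [v_0,v_3,v_4], [v_1,v_2,v_3], [v_1,v_2,v_4]

giving chain groups C_0 ≅ Z^5, C_1 ≅ Z^10, C_2 ≅ Z^5.

The boundary map ∂_1: C_1 → C_0 is given by ∂[p,q] = [q] − [p].
This gives a 5×10 integer matrix of rank 4; reducing to Smith normal form yields diagonal entries (1,1,1,1).

Boundary ∂_2: C_2 → C_1 maps a triangle to the signed sum of its edges. For instance
  ∂[v_1,v_2,v_3] = [v_2,v_3] − [v_1,v_3] + [v_1,v_2],
  ∂[v_0,v_3,v_4] = [v_3,v_4] − [v_0,v_4] + [v_0,v_3].
This gives a 10×5 integer matrix of rank 5; reducing to Smith normal form yields diagonal entries (1,1,1,1,1).

Computing H_k = (kernel of ∂_k) / (image of ∂_{k+1}):

  H_0: rank C_0 − rank ∂_1 = 5 − 4 = 1, and the invariant factors of ∂_1 are all 1, so H_0 = Z.
  H_1: rank ker ∂_1 − rank ∂_2 = (10 − 4) − 5 = 1, and the invariant factors of ∂_2 are all 1, so H_1 = Z.
  H_2: rank ker ∂_2 − rank ∂_3 = (5 − 5) − 0 = 0, and there is no ∂_3, so H_2 = 0.

As a check, the Euler characteristic is 5 − 10 + 5 = 0, which agrees with 1 − 1 + 0 = 0.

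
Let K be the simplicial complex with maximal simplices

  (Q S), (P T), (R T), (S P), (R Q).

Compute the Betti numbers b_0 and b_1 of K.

Take the total order P < Q < R < S < T on the vertex set. Then K (dimension 1) consists of the simplices:

  0-simplices (5): P, Q, R, S, T
  1-simplices (5): PS, PT, QR, QS, RT

Hence C_0 ≅ Z^5, C_1 ≅ Z^5.

Boundary ∂_1: C_1 → C_0 maps an edge to its endpoints' difference, ∂[p,q] = q − p.
The 5×5 boundary matrix has rank 4 and Smith normal form diag(1,1,1,1).

Now H_k = ker ∂_k / im ∂_{k+1}, so:

  H_0: rank C_0 − rank ∂_1 = 5 − 4 = 1, and the invariant factors of ∂_1 are all 1, so H_0 = Z.
  H_1: rank ker ∂_1 − rank ∂_2 = (5 − 4) − 0 = 1, and there is no ∂_2, so H_1 = Z.

As a check, the Euler characteristic is 5 − 5 = 0, which agrees with 1 − 1 = 0.

Hence the Betti numbers are b_0 = 1, b_1 = 1.

b_0 = 1, b_1 = 1.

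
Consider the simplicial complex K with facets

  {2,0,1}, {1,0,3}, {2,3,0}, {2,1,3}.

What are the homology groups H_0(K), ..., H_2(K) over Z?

H_0 = Z,  H_1 = 0,  H_2 = Z.

We work with the vertex ordering 0 < 1 < 2 < 3. The simplices of K, each written with vertices in increasing order, are:

  0-simplices (4): [0], [1], [2], [3]
  1-simplices (6): [0,1], [0,2], [0,3], [1,2], [1,3], [2,3]
  2-simplices (4): [0,1,2], [0,1,3], [0,2,3], [1,2,3]

giving chain groups C_0 ≅ Z^4, C_1 ≅ Z^6, C_2 ≅ Z^4.

Boundary ∂_1: C_1 → C_0 maps an edge to its endpoints' difference, ∂[p,q] = q − p. For instance
  ∂[0,3] = [3] − [0].
As a 4×6 matrix over Z this has rank 3, with invariant factors (1,1,1).

The boundary map ∂_2: C_2 → C_1 acts by ∂[p,q,r] = [q,r] − [p,r] + [p,q]. For instance
  ∂[0,2,3] = [2,3] − [0,3] + [0,2],
  ∂[0,1,3] = [1,3] − [0,3] + [0,1].
This gives a 6×4 integer matrix of rank 3; reducing to Smith normal form yields diagonal entries (1,1,1).

From H_k ≅ ker(∂_k) / im(∂_{k+1}) we obtain:

  H_0: rank C_0 − rank ∂_1 = 4 − 3 = 1, and the invariant factors of ∂_1 are all 1, so H_0 ≅ Z.
  H_1: rank ker ∂_1 − rank ∂_2 = (6 − 3) − 3 = 0, and the invariant factors of ∂_2 are all 1, so H_1 ≅ 0.
  H_2: rank ker ∂_2 − rank ∂_3 = (4 − 3) − 0 = 1, and there is no ∂_3, so H_2 ≅ Z.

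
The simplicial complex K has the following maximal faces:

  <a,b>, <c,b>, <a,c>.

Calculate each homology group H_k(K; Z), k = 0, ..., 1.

Order the vertices as a < b < c. Listing each simplex with vertices in this order, K has dimension 1 with simplices:

  0-simplices (3): a, b, c
  1-simplices (3): ab, ac, bc

Hence C_0 ≅ Z^3, C_1 ≅ Z^3.

The boundary map ∂_1: C_1 → C_0 maps an edge to its endpoints' difference, ∂[p,q] = q − p. For instance
  ∂ac = c − a.
As a 3×3 matrix over Z this has rank 2, with invariant factors (1,1).

Reading off H_k = ker ∂_k / im ∂_{k+1}:

  H_0: rank C_0 − rank ∂_1 = 3 − 2 = 1, and the invariant factors of ∂_1 are all 1, so H_0 = Z.
  H_1: rank ker ∂_1 − rank ∂_2 = (3 − 2) − 0 = 1, and there is no ∂_2, so H_1 = Z.

H_0 = Z,  H_1 = Z.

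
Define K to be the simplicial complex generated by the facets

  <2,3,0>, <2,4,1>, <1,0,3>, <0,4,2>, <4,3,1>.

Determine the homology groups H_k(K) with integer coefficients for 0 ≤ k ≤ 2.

K has 5 vertices, 10 edges, 5 triangles.
rank ∂_0 = 0, rank ∂_1 = 4 ⇒ b_0 = 5 − 0 − 4 = 1; all invariant factors of ∂_1 are 1 so no torsion. So H_0 = Z.
rank ∂_1 = 4, rank ∂_2 = 5 ⇒ b_1 = 10 − 4 − 5 = 1; all invariant factors of ∂_2 are 1 so no torsion. So H_1 = Z.
rank ∂_2 = 5, rank ∂_3 = 0 ⇒ b_2 = 5 − 5 − 0 = 0. So H_2 = 0.

H_0 = Z,  H_1 = Z,  H_2 = 0.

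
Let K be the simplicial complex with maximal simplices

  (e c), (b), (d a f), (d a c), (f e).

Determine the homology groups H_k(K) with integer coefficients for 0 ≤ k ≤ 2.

Take the total order a < b < c < d < e < f on the vertex set. Then K (dimension 2) consists of the simplices:

  0-simplices (6): a, b, c, d, e, f
  1-simplices (7): ac, ad, af, cd, ce, df, ef
  2-simplices (2): acd, adf

so the chain groups are C_0 ≅ Z^6, C_1 ≅ Z^7, C_2 ≅ Z^2.

∂_1: C_1 → C_0 sends each edge [p,q] (with p < q) to q − p. For instance
  ∂ef = f − e.
The 6×7 boundary matrix has rank 4 and Smith normal form diag(1,1,1,1).

The boundary map ∂_2: C_2 → C_1 maps a triangle to the signed sum of its edges. For instance
  ∂adf = df − af + ad,
  ∂acd = cd − ad + ac.
The resulting 7×2 matrix has rank 2, and its Smith normal form has invariant factors (1,1).

Reading off H_k = ker ∂_k / im ∂_{k+1}:

  H_0: rank C_0 − rank ∂_1 = 6 − 4 = 2, and the invariant factors of ∂_1 are all 1, so H_0 ≅ Z^2.
  H_1: rank ker ∂_1 − rank ∂_2 = (7 − 4) − 2 = 1, and the invariant factors of ∂_2 are all 1, so H_1 ≅ Z.
  H_2: rank ker ∂_2 − rank ∂_3 = (2 − 2) − 0 = 0, and there is no ∂_3, so H_2 ≅ 0.

H_0 ≅ Z^2,  H_1 ≅ Z,  H_2 = 0.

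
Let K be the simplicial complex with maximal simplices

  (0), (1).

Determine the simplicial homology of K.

Take the total order 0 < 1 on the vertex set. Then K (dimension 0) consists of the simplices:

  0-simplices (2): [0], [1]

so the chain groups are C_0 ≅ Z^2.

Computing H_k = (kernel of ∂_k) / (image of ∂_{k+1}):

  H_0: rank C_0 − rank ∂_1 = 2 − 0 = 2, and there is no ∂_1, so H_0 ≅ Z^2.

(K is a triangulation of a set of 2 points.)

H_0 = Z^2.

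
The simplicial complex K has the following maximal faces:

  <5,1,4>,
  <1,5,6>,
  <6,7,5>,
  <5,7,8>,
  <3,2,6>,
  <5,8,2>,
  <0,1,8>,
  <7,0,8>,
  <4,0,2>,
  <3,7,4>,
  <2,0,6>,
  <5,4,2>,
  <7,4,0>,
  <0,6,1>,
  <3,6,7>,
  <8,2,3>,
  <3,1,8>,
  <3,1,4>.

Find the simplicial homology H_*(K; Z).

H_0 = Z,  H_1 = Z^2,  H_2 = Z.

Order the vertices as 0 < 1 < 2 < 3 < 4 < 5 < 6 < 7 < 8. Listing each simplex with vertices in this order, K has dimension 2 with simplices:

  0-simplices (9): [0], [1], [2], [3], [4], [5], [6], [7], [8]
  1-simplices (27): (27 of them)
  2-simplices (18): [0,1,6], [0,1,8], [0,2,4], [0,2,6], [0,4,7], [0,7,8], [1,3,4], [1,3,8], [1,4,5], [1,5,6], [2,3,6], [2,3,8], [2,4,5], [2,5,8], [3,4,7], [3,6,7], [5,6,7], [5,7,8]

Hence C_0 ≅ Z^9, C_1 ≅ Z^27, C_2 ≅ Z^18.

∂_1: C_1 → C_0 is given by ∂[p,q] = [q] − [p]. For instance
  ∂[1,5] = [5] − [1].
The 9×27 boundary matrix has rank 8 and Smith normal form diag(1,1,1,1,1,1,1,1).

∂_2: C_2 → C_1 acts by ∂[p,q,r] = [q,r] − [p,r] + [p,q]. For instance
  ∂[0,2,6] = [2,6] − [0,6] + [0,2],
  ∂[1,3,4] = [3,4] − [1,4] + [1,3].
As a 27×18 matrix over Z this has rank 17, with invariant factors (1,1,1,1,1,1,1,1,1,1,1,1,1,1,1,1,1).

From H_k ≅ ker(∂_k) / im(∂_{k+1}) we obtain:

  H_0: rank C_0 − rank ∂_1 = 9 − 8 = 1, and the invariant factors of ∂_1 are all 1, so H_0 ≅ Z.
  H_1: rank ker ∂_1 − rank ∂_2 = (27 − 8) − 17 = 2, and the invariant factors of ∂_2 are all 1, so H_1 ≅ Z^2.
  H_2: rank ker ∂_2 − rank ∂_3 = (18 − 17) − 0 = 1, and there is no ∂_3, so H_2 ≅ Z.

As a check, the Euler characteristic is 9 − 27 + 18 = 0, which agrees with 1 − 2 + 1 = 0.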